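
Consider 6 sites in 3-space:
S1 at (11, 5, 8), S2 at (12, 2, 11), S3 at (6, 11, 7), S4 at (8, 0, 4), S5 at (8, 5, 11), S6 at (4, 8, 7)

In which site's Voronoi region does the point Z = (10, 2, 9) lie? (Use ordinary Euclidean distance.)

S2

Squared Euclidean distances:
|ZS1|² = (10−11)² + (2−5)² + (9−8)² = 1 + 9 + 1 = 11
|ZS2|² = (10−12)² + (2−2)² + (9−11)² = 4 + 0 + 4 = 8
|ZS3|² = (10−6)² + (2−11)² + (9−7)² = 16 + 81 + 4 = 101
|ZS4|² = (10−8)² + (2−0)² + (9−4)² = 4 + 4 + 25 = 33
|ZS5|² = (10−8)² + (2−5)² + (9−11)² = 4 + 9 + 4 = 17
|ZS6|² = (10−4)² + (2−8)² + (9−7)² = 36 + 36 + 4 = 76
S2 is nearest.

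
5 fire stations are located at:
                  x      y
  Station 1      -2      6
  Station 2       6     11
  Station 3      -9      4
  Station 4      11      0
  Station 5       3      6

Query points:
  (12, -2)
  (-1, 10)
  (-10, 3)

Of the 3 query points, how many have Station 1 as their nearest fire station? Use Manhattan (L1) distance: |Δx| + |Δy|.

1

(12, -2) — d to each: Station 1:22, Station 2:19, Station 3:27, Station 4:3, Station 5:17 → nearest is Station 4
(-1, 10) — d to each: Station 1:5, Station 2:8, Station 3:14, Station 4:22, Station 5:8 → nearest is Station 1
(-10, 3) — d to each: Station 1:11, Station 2:24, Station 3:2, Station 4:24, Station 5:16 → nearest is Station 3
1 of the 3 points has Station 1 as nearest.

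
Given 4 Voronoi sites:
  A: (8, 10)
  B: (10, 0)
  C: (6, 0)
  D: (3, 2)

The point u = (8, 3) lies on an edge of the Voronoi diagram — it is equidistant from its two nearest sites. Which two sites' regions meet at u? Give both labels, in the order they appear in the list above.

Squared distances from u to each site:
|uA|² = (8−8)² + (3−10)² = 0 + 49 = 49
|uB|² = (8−10)² + (3−0)² = 4 + 9 = 13
|uC|² = (8−6)² + (3−0)² = 4 + 9 = 13
|uD|² = (8−3)² + (3−2)² = 25 + 1 = 26
u is equidistant from B and C (both at squared distance 13), and every other site is strictly farther — so u lies on the B–C Voronoi edge.

B and C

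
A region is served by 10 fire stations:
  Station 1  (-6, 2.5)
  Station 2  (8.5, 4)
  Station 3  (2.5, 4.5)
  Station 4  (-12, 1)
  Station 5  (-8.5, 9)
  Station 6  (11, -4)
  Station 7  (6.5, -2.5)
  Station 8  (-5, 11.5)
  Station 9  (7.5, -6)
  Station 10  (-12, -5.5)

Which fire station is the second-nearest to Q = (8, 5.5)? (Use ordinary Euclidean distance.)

Compare squared distances (the ordering matches that of the actual distances):
d²(Q, Station 1) = (8−(-6))² + (5.5−2.5)² = 196 + 9 = 205
d²(Q, Station 2) = (8−8.5)² + (5.5−4)² = 0.25 + 2.25 = 2.5
d²(Q, Station 3) = (8−2.5)² + (5.5−4.5)² = 30.25 + 1 = 31.25
d²(Q, Station 4) = (8−(-12))² + (5.5−1)² = 400 + 20.25 = 420.25
d²(Q, Station 5) = (8−(-8.5))² + (5.5−9)² = 272.25 + 12.25 = 284.5
d²(Q, Station 6) = (8−11)² + (5.5−(-4))² = 9 + 90.25 = 99.25
d²(Q, Station 7) = (8−6.5)² + (5.5−(-2.5))² = 2.25 + 64 = 66.25
d²(Q, Station 8) = (8−(-5))² + (5.5−11.5)² = 169 + 36 = 205
d²(Q, Station 9) = (8−7.5)² + (5.5−(-6))² = 0.25 + 132.25 = 132.5
d²(Q, Station 10) = (8−(-12))² + (5.5−(-5.5))² = 400 + 121 = 521
Sorted ascending: Station 2, Station 3, Station 7, … — the second-nearest is Station 3.

Station 3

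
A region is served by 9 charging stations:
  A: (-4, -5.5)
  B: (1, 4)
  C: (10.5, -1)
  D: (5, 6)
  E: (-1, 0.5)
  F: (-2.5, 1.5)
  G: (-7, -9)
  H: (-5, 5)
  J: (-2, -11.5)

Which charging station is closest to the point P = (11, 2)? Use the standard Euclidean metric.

C

Squared Euclidean distances:
|PA|² = (11−(-4))² + (2−(-5.5))² = 225 + 56.25 = 281.25
|PB|² = (11−1)² + (2−4)² = 100 + 4 = 104
|PC|² = (11−10.5)² + (2−(-1))² = 0.25 + 9 = 9.25
|PD|² = (11−5)² + (2−6)² = 36 + 16 = 52
|PE|² = (11−(-1))² + (2−0.5)² = 144 + 2.25 = 146.25
|PF|² = (11−(-2.5))² + (2−1.5)² = 182.25 + 0.25 = 182.5
|PG|² = (11−(-7))² + (2−(-9))² = 324 + 121 = 445
|PH|² = (11−(-5))² + (2−5)² = 256 + 9 = 265
|PJ|² = (11−(-2))² + (2−(-11.5))² = 169 + 182.25 = 351.25
The smallest is to C, so P lies in the Voronoi region of C.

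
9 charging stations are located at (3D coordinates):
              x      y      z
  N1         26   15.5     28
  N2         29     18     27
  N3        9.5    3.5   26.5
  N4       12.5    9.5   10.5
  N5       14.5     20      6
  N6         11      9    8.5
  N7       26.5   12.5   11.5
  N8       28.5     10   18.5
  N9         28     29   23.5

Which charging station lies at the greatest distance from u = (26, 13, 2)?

N3

Compare squared distances (the ordering matches that of the actual distances):
|uN1|² = (26−26)² + (13−15.5)² + (2−28)² = 0 + 6.25 + 676 = 682.25
|uN2|² = (26−29)² + (13−18)² + (2−27)² = 9 + 25 + 625 = 659
|uN3|² = (26−9.5)² + (13−3.5)² + (2−26.5)² = 272.25 + 90.25 + 600.25 = 962.75
|uN4|² = (26−12.5)² + (13−9.5)² + (2−10.5)² = 182.25 + 12.25 + 72.25 = 266.75
|uN5|² = (26−14.5)² + (13−20)² + (2−6)² = 132.25 + 49 + 16 = 197.25
|uN6|² = (26−11)² + (13−9)² + (2−8.5)² = 225 + 16 + 42.25 = 283.25
|uN7|² = (26−26.5)² + (13−12.5)² + (2−11.5)² = 0.25 + 0.25 + 90.25 = 90.75
|uN8|² = (26−28.5)² + (13−10)² + (2−18.5)² = 6.25 + 9 + 272.25 = 287.5
|uN9|² = (26−28)² + (13−29)² + (2−23.5)² = 4 + 256 + 462.25 = 722.25
The largest is to N3.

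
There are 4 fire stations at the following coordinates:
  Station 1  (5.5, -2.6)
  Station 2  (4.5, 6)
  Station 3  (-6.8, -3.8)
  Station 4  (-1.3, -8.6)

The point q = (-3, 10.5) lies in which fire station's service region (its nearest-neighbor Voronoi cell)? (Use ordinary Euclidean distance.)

Station 2

Since √ is increasing, it suffices to compare squared distances:
d²(q, Station 1) = (-3−5.5)² + (10.5−(-2.6))² = 72.25 + 171.61 = 243.86
d²(q, Station 2) = (-3−4.5)² + (10.5−6)² = 56.25 + 20.25 = 76.5
d²(q, Station 3) = (-3−(-6.8))² + (10.5−(-3.8))² = 14.44 + 204.49 = 218.93
d²(q, Station 4) = (-3−(-1.3))² + (10.5−(-8.6))² = 2.89 + 364.81 = 367.7
Minimum is at Station 2.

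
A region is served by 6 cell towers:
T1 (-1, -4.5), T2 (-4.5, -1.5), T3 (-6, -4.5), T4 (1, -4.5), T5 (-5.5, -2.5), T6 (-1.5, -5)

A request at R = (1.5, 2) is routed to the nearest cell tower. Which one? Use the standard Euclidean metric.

T4

Since √ is increasing, it suffices to compare squared distances:
|RT1|² = (1.5−(-1))² + (2−(-4.5))² = 6.25 + 42.25 = 48.5
|RT2|² = (1.5−(-4.5))² + (2−(-1.5))² = 36 + 12.25 = 48.25
|RT3|² = (1.5−(-6))² + (2−(-4.5))² = 56.25 + 42.25 = 98.5
|RT4|² = (1.5−1)² + (2−(-4.5))² = 0.25 + 42.25 = 42.5
|RT5|² = (1.5−(-5.5))² + (2−(-2.5))² = 49 + 20.25 = 69.25
|RT6|² = (1.5−(-1.5))² + (2−(-5))² = 9 + 49 = 58
The smallest is to T4, so R lies in the Voronoi region of T4.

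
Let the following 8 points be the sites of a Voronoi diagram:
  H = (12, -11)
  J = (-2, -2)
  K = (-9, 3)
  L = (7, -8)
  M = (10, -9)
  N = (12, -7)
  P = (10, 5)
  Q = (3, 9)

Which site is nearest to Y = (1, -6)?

J

Squared Euclidean distances:
|YH|² = 121 + 25 = 146
|YJ|² = 9 + 16 = 25
|YK|² = 100 + 81 = 181
|YL|² = 36 + 4 = 40
|YM|² = 81 + 9 = 90
|YN|² = 121 + 1 = 122
|YP|² = 81 + 121 = 202
|YQ|² = 4 + 225 = 229
Minimum is at J.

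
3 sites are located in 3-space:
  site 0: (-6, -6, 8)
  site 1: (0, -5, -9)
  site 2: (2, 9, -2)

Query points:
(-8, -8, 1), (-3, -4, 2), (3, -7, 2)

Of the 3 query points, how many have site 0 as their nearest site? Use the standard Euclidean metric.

(-8, -8, 1) — d² to each: site 0:57, site 1:173, site 2:398 → nearest is site 0
(-3, -4, 2) — d² to each: site 0:49, site 1:131, site 2:210 → nearest is site 0
(3, -7, 2) — d² to each: site 0:118, site 1:134, site 2:273 → nearest is site 0
3 of the 3 points have site 0 as nearest.

3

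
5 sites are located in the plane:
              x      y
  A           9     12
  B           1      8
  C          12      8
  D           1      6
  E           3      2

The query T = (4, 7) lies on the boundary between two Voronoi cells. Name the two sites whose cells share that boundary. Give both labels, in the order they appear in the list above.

B and D

Squared distances from T to each site:
|TA|² = 25 + 25 = 50
|TB|² = 9 + 1 = 10
|TC|² = 64 + 1 = 65
|TD|² = 9 + 1 = 10
|TE|² = 1 + 25 = 26
T is equidistant from B and D (both at squared distance 10), and every other site is strictly farther — so T lies on the B–D Voronoi edge.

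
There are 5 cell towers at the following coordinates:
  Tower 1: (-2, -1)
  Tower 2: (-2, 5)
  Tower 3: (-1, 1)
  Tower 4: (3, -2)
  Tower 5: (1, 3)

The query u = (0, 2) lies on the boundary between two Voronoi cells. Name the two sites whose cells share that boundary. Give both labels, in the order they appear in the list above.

Squared distances from u to each site:
d²(u, Tower 1) = (0−(-2))² + (2−(-1))² = 4 + 9 = 13
d²(u, Tower 2) = (0−(-2))² + (2−5)² = 4 + 9 = 13
d²(u, Tower 3) = (0−(-1))² + (2−1)² = 1 + 1 = 2
d²(u, Tower 4) = (0−3)² + (2−(-2))² = 9 + 16 = 25
d²(u, Tower 5) = (0−1)² + (2−3)² = 1 + 1 = 2
u is equidistant from Tower 3 and Tower 5 (both at squared distance 2), and every other site is strictly farther — so u lies on the Tower 3–Tower 5 Voronoi edge.

Tower 3 and Tower 5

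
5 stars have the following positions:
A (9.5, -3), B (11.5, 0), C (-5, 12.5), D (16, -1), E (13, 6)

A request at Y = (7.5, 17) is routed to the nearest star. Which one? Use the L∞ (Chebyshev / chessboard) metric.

d(Y,A) = max(2, 20) = 20
d(Y,B) = max(4, 17) = 17
d(Y,C) = max(12.5, 4.5) = 12.5
d(Y,D) = max(8.5, 18) = 18
d(Y,E) = max(5.5, 11) = 11
Minimum is at E.

E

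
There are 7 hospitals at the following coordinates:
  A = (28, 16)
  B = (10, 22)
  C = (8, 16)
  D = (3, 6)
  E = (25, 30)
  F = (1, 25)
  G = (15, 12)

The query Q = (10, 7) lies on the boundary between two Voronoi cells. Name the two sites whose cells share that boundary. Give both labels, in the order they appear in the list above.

Squared distances from Q to each site:
|QA|² = (10−28)² + (7−16)² = 324 + 81 = 405
|QB|² = (10−10)² + (7−22)² = 0 + 225 = 225
|QC|² = (10−8)² + (7−16)² = 4 + 81 = 85
|QD|² = (10−3)² + (7−6)² = 49 + 1 = 50
|QE|² = (10−25)² + (7−30)² = 225 + 529 = 754
|QF|² = (10−1)² + (7−25)² = 81 + 324 = 405
|QG|² = (10−15)² + (7−12)² = 25 + 25 = 50
Q is equidistant from D and G (both at squared distance 50), and every other site is strictly farther — so Q lies on the D–G Voronoi edge.

D and G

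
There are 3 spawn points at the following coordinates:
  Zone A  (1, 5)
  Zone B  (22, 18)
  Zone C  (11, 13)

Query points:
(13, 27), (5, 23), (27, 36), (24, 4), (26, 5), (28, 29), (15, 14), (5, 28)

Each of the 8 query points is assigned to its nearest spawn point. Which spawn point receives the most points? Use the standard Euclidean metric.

Zone B

(13, 27) — d² to each: Zone A:628, Zone B:162, Zone C:200 → nearest is Zone B
(5, 23) — d² to each: Zone A:340, Zone B:314, Zone C:136 → nearest is Zone C
(27, 36) — d² to each: Zone A:1637, Zone B:349, Zone C:785 → nearest is Zone B
(24, 4) — d² to each: Zone A:530, Zone B:200, Zone C:250 → nearest is Zone B
(26, 5) — d² to each: Zone A:625, Zone B:185, Zone C:289 → nearest is Zone B
(28, 29) — d² to each: Zone A:1305, Zone B:157, Zone C:545 → nearest is Zone B
(15, 14) — d² to each: Zone A:277, Zone B:65, Zone C:17 → nearest is Zone C
(5, 28) — d² to each: Zone A:545, Zone B:389, Zone C:261 → nearest is Zone C
Tally — Zone B:5, Zone C:3. Zone B captures the most (5).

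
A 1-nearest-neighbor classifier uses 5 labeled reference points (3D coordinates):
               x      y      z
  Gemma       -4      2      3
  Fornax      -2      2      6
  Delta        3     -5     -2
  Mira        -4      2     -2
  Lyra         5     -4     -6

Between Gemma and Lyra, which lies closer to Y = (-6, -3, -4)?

Gemma

Compare squared distances:
d²(Y, Gemma) = (-6−(-4))² + (-3−2)² + (-4−3)² = 4 + 25 + 49 = 78
d²(Y, Lyra) = (-6−5)² + (-3−(-4))² + (-4−(-6))² = 121 + 1 + 4 = 126
78 < 126, so Gemma is closer.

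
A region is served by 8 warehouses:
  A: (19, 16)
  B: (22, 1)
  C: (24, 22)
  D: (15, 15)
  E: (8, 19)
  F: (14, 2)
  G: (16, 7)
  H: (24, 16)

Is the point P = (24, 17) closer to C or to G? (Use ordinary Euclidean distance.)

Compare squared distances:
|PC|² = (24−24)² + (17−22)² = 0 + 25 = 25
|PG|² = (24−16)² + (17−7)² = 64 + 100 = 164
25 < 164, so C is closer.

C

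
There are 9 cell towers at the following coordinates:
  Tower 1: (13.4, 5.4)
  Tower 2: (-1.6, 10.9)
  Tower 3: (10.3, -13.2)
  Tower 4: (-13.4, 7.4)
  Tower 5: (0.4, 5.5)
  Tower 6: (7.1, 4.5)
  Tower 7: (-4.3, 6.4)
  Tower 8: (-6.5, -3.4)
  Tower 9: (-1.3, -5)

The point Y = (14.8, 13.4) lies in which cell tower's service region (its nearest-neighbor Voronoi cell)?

Squared Euclidean distances:
d²(Y, Tower 1) = (14.8−13.4)² + (13.4−5.4)² = 1.96 + 64 = 65.96
d²(Y, Tower 2) = (14.8−(-1.6))² + (13.4−10.9)² = 268.96 + 6.25 = 275.21
d²(Y, Tower 3) = (14.8−10.3)² + (13.4−(-13.2))² = 20.25 + 707.56 = 727.81
d²(Y, Tower 4) = (14.8−(-13.4))² + (13.4−7.4)² = 795.24 + 36 = 831.24
d²(Y, Tower 5) = (14.8−0.4)² + (13.4−5.5)² = 207.36 + 62.41 = 269.77
d²(Y, Tower 6) = (14.8−7.1)² + (13.4−4.5)² = 59.29 + 79.21 = 138.5
d²(Y, Tower 7) = (14.8−(-4.3))² + (13.4−6.4)² = 364.81 + 49 = 413.81
d²(Y, Tower 8) = (14.8−(-6.5))² + (13.4−(-3.4))² = 453.69 + 282.24 = 735.93
d²(Y, Tower 9) = (14.8−(-1.3))² + (13.4−(-5))² = 259.21 + 338.56 = 597.77
Minimum is at Tower 1.

Tower 1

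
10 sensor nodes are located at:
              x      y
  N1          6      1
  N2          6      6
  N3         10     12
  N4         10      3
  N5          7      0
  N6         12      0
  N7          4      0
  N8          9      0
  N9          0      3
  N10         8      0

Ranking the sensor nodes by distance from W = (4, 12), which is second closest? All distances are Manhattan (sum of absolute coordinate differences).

N2

d(W,N1) = |4−6| + |12−1| = 2 + 11 = 13
d(W,N2) = |4−6| + |12−6| = 2 + 6 = 8
d(W,N3) = |4−10| + |12−12| = 6 + 0 = 6
d(W,N4) = |4−10| + |12−3| = 6 + 9 = 15
d(W,N5) = |4−7| + |12−0| = 3 + 12 = 15
d(W,N6) = |4−12| + |12−0| = 8 + 12 = 20
d(W,N7) = |4−4| + |12−0| = 0 + 12 = 12
d(W,N8) = |4−9| + |12−0| = 5 + 12 = 17
d(W,N9) = |4−0| + |12−3| = 4 + 9 = 13
d(W, N10) = |4−8| + |12−0| = 4 + 12 = 16
Sorted ascending: N3, N2, N7, … — the second-nearest is N2.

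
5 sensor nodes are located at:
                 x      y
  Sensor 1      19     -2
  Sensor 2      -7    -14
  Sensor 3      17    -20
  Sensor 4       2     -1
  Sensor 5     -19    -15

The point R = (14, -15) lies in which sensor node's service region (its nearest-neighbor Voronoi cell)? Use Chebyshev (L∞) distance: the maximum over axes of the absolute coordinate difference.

Sensor 3

d(R, Sensor 1) = max(5, 13) = 13
d(R, Sensor 2) = max(21, 1) = 21
d(R, Sensor 3) = max(3, 5) = 5
d(R, Sensor 4) = max(12, 14) = 14
d(R, Sensor 5) = max(33, 0) = 33
Minimum is at Sensor 3.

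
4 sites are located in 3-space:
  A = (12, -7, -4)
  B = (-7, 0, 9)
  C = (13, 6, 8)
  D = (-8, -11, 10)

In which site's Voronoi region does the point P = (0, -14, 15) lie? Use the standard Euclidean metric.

Since √ is increasing, it suffices to compare squared distances:
|PA|² = (0−12)² + (-14−(-7))² + (15−(-4))² = 144 + 49 + 361 = 554
|PB|² = (0−(-7))² + (-14−0)² + (15−9)² = 49 + 196 + 36 = 281
|PC|² = (0−13)² + (-14−6)² + (15−8)² = 169 + 400 + 49 = 618
|PD|² = (0−(-8))² + (-14−(-11))² + (15−10)² = 64 + 9 + 25 = 98
D is nearest.

D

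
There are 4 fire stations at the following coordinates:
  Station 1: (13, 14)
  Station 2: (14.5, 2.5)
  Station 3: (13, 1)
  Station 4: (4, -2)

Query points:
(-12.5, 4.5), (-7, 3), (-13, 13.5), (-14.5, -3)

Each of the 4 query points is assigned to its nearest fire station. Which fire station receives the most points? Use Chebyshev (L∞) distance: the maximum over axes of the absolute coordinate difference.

(-12.5, 4.5) — d to each: Station 1:25.5, Station 2:27, Station 3:25.5, Station 4:16.5 → nearest is Station 4
(-7, 3) — d to each: Station 1:20, Station 2:21.5, Station 3:20, Station 4:11 → nearest is Station 4
(-13, 13.5) — d to each: Station 1:26, Station 2:27.5, Station 3:26, Station 4:17 → nearest is Station 4
(-14.5, -3) — d to each: Station 1:27.5, Station 2:29, Station 3:27.5, Station 4:18.5 → nearest is Station 4
Tally — Station 4:4. Station 4 captures the most (4).

Station 4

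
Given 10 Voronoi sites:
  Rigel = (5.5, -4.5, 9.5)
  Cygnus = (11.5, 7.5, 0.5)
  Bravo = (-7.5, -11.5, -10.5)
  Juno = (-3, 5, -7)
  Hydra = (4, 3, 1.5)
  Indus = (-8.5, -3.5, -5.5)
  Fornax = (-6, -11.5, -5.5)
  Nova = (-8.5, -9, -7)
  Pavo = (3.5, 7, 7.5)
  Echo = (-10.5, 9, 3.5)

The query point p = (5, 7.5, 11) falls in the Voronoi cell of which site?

Pavo

Compare squared distances (the ordering matches that of the actual distances):
d²(p, Rigel) = 0.25 + 144 + 2.25 = 146.5
d²(p, Cygnus) = 42.25 + 0 + 110.25 = 152.5
d²(p, Bravo) = 156.25 + 361 + 462.25 = 979.5
d²(p, Juno) = 64 + 6.25 + 324 = 394.25
d²(p, Hydra) = 1 + 20.25 + 90.25 = 111.5
d²(p, Indus) = 182.25 + 121 + 272.25 = 575.5
d²(p, Fornax) = 121 + 361 + 272.25 = 754.25
d²(p, Nova) = 182.25 + 272.25 + 324 = 778.5
d²(p, Pavo) = 2.25 + 0.25 + 12.25 = 14.75
d²(p, Echo) = 240.25 + 2.25 + 56.25 = 298.75
The smallest is to Pavo, so p lies in the Voronoi region of Pavo.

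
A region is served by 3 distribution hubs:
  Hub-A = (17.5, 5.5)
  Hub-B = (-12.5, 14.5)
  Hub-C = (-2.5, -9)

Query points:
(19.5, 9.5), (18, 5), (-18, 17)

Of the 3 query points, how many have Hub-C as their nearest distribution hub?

0

(19.5, 9.5) — d² to each: Hub-A:20, Hub-B:1049, Hub-C:826.25 → nearest is Hub-A
(18, 5) — d² to each: Hub-A:0.5, Hub-B:1020.5, Hub-C:616.25 → nearest is Hub-A
(-18, 17) — d² to each: Hub-A:1392.5, Hub-B:36.5, Hub-C:916.25 → nearest is Hub-B
0 of the 3 points have Hub-C as nearest.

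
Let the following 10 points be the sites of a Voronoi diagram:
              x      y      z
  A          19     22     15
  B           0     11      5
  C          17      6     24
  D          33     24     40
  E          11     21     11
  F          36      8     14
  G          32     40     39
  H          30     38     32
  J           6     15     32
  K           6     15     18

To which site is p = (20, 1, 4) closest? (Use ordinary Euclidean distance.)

Since √ is increasing, it suffices to compare squared distances:
|pA|² = 1 + 441 + 121 = 563
|pB|² = 400 + 100 + 1 = 501
|pC|² = 9 + 25 + 400 = 434
|pD|² = 169 + 529 + 1296 = 1994
|pE|² = 81 + 400 + 49 = 530
|pF|² = 256 + 49 + 100 = 405
|pG|² = 144 + 1521 + 1225 = 2890
|pH|² = 100 + 1369 + 784 = 2253
|pJ|² = 196 + 196 + 784 = 1176
|pK|² = 196 + 196 + 196 = 588
The smallest is to F, so p lies in the Voronoi region of F.

F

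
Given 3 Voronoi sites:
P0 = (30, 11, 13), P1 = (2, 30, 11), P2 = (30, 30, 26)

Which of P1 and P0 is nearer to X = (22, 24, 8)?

Compare squared distances:
|XP1|² = (22−2)² + (24−30)² + (8−11)² = 400 + 36 + 9 = 445
|XP0|² = (22−30)² + (24−11)² + (8−13)² = 64 + 169 + 25 = 258
445 > 258, so P0 is closer.

P0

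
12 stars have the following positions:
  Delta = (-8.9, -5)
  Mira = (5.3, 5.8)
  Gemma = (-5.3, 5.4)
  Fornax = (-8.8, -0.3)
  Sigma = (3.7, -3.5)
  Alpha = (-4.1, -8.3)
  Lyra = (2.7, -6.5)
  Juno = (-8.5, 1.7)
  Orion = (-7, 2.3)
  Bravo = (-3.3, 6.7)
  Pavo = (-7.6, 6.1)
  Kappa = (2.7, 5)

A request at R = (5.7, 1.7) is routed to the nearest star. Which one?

Squared Euclidean distances:
d²(R, Delta) = (5.7−(-8.9))² + (1.7−(-5))² = 213.16 + 44.89 = 258.05
d²(R, Mira) = (5.7−5.3)² + (1.7−5.8)² = 0.16 + 16.81 = 16.97
d²(R, Gemma) = (5.7−(-5.3))² + (1.7−5.4)² = 121 + 13.69 = 134.69
d²(R, Fornax) = (5.7−(-8.8))² + (1.7−(-0.3))² = 210.25 + 4 = 214.25
d²(R, Sigma) = (5.7−3.7)² + (1.7−(-3.5))² = 4 + 27.04 = 31.04
d²(R, Alpha) = (5.7−(-4.1))² + (1.7−(-8.3))² = 96.04 + 100 = 196.04
d²(R, Lyra) = (5.7−2.7)² + (1.7−(-6.5))² = 9 + 67.24 = 76.24
d²(R, Juno) = (5.7−(-8.5))² + (1.7−1.7)² = 201.64 + 0 = 201.64
d²(R, Orion) = (5.7−(-7))² + (1.7−2.3)² = 161.29 + 0.36 = 161.65
d²(R, Bravo) = (5.7−(-3.3))² + (1.7−6.7)² = 81 + 25 = 106
d²(R, Pavo) = (5.7−(-7.6))² + (1.7−6.1)² = 176.89 + 19.36 = 196.25
d²(R, Kappa) = (5.7−2.7)² + (1.7−5)² = 9 + 10.89 = 19.89
The smallest is to Mira, so R lies in the Voronoi region of Mira.

Mira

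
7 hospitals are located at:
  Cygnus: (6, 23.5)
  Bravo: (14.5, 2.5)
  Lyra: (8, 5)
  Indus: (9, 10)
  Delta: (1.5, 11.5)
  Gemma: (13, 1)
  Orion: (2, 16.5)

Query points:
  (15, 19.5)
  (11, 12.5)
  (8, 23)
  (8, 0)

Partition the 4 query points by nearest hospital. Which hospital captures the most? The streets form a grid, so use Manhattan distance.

Cygnus

(15, 19.5) — d to each: Cygnus:13, Bravo:17.5, Lyra:21.5, Indus:15.5, Delta:21.5, Gemma:20.5, Orion:16 → nearest is Cygnus
(11, 12.5) — d to each: Cygnus:16, Bravo:13.5, Lyra:10.5, Indus:4.5, Delta:10.5, Gemma:13.5, Orion:13 → nearest is Indus
(8, 23) — d to each: Cygnus:2.5, Bravo:27, Lyra:18, Indus:14, Delta:18, Gemma:27, Orion:12.5 → nearest is Cygnus
(8, 0) — d to each: Cygnus:25.5, Bravo:9, Lyra:5, Indus:11, Delta:18, Gemma:6, Orion:22.5 → nearest is Lyra
Tally — Cygnus:2, Lyra:1, Indus:1. Cygnus captures the most (2).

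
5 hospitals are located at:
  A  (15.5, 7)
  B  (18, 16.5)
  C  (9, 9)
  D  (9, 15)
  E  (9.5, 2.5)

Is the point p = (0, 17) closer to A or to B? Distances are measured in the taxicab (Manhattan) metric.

d(p,A) = |0−15.5| + |17−7| = 15.5 + 10 = 25.5
d(p,B) = |0−18| + |17−16.5| = 18 + 0.5 = 18.5
25.5 > 18.5, so B is closer.

B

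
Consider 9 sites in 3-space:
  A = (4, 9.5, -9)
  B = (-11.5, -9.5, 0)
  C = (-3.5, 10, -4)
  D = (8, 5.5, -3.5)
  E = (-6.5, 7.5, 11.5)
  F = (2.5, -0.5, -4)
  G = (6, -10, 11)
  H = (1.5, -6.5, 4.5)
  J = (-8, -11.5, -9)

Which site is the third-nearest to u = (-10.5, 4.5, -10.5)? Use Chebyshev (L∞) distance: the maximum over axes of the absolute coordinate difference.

d(u,A) = max(14.5, 5, 1.5) = 14.5
d(u,B) = max(1, 14, 10.5) = 14
d(u,C) = max(7, 5.5, 6.5) = 7
d(u,D) = max(18.5, 1, 7) = 18.5
d(u,E) = max(4, 3, 22) = 22
d(u,F) = max(13, 5, 6.5) = 13
d(u,G) = max(16.5, 14.5, 21.5) = 21.5
d(u,H) = max(12, 11, 15) = 15
d(u,J) = max(2.5, 16, 1.5) = 16
Sorted ascending: C, F, B, A, … — the third-nearest is B.

B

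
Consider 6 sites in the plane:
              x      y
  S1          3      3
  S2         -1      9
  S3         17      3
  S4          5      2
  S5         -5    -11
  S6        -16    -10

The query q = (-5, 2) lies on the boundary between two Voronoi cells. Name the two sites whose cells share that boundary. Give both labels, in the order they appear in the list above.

Squared distances from q to each site:
|qS1|² = (-5−3)² + (2−3)² = 64 + 1 = 65
|qS2|² = (-5−(-1))² + (2−9)² = 16 + 49 = 65
|qS3|² = (-5−17)² + (2−3)² = 484 + 1 = 485
|qS4|² = (-5−5)² + (2−2)² = 100 + 0 = 100
|qS5|² = (-5−(-5))² + (2−(-11))² = 0 + 169 = 169
|qS6|² = (-5−(-16))² + (2−(-10))² = 121 + 144 = 265
q is equidistant from S1 and S2 (both at squared distance 65), and every other site is strictly farther — so q lies on the S1–S2 Voronoi edge.

S1 and S2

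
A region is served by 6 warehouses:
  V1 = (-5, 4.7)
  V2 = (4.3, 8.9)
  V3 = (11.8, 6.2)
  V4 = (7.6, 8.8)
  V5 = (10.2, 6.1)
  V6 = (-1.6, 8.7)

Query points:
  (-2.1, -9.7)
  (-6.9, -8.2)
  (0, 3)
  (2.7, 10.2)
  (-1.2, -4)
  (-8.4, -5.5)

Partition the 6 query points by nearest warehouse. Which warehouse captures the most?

V1

(-2.1, -9.7) — d² to each: V1:215.77, V2:386.92, V3:446.02, V4:436.34, V5:400.93, V6:338.81 → nearest is V1
(-6.9, -8.2) — d² to each: V1:170.02, V2:417.85, V3:557.05, V4:499.25, V5:496.9, V6:313.7 → nearest is V1
(0, 3) — d² to each: V1:27.89, V2:53.3, V3:149.48, V4:91.4, V5:113.65, V6:35.05 → nearest is V1
(2.7, 10.2) — d² to each: V1:89.54, V2:4.25, V3:98.81, V4:25.97, V5:73.06, V6:20.74 → nearest is V2
(-1.2, -4) — d² to each: V1:90.13, V2:196.66, V3:273.04, V4:241.28, V5:231.97, V6:161.45 → nearest is V1
(-8.4, -5.5) — d² to each: V1:115.6, V2:368.65, V3:544.93, V4:460.49, V5:480.52, V6:247.88 → nearest is V1
Tally — V1:5, V2:1. V1 captures the most (5).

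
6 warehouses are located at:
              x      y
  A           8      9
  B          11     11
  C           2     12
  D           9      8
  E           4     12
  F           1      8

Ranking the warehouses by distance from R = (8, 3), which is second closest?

Since √ is increasing, it suffices to compare squared distances:
|RA|² = (8−8)² + (3−9)² = 0 + 36 = 36
|RB|² = (8−11)² + (3−11)² = 9 + 64 = 73
|RC|² = (8−2)² + (3−12)² = 36 + 81 = 117
|RD|² = (8−9)² + (3−8)² = 1 + 25 = 26
|RE|² = (8−4)² + (3−12)² = 16 + 81 = 97
|RF|² = (8−1)² + (3−8)² = 49 + 25 = 74
Sorted ascending: D, A, B, … — the second-nearest is A.

A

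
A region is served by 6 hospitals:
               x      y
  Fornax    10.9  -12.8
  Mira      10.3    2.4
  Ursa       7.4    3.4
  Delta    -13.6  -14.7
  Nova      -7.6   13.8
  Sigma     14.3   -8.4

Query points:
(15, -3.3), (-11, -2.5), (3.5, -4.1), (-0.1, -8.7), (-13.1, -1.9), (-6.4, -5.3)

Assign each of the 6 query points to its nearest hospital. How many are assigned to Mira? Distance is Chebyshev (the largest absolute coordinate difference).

1

(15, -3.3) — d to each: Fornax:9.5, Mira:5.7, Ursa:7.6, Delta:28.6, Nova:22.6, Sigma:5.1 → nearest is Sigma
(-11, -2.5) — d to each: Fornax:21.9, Mira:21.3, Ursa:18.4, Delta:12.2, Nova:16.3, Sigma:25.3 → nearest is Delta
(3.5, -4.1) — d to each: Fornax:8.7, Mira:6.8, Ursa:7.5, Delta:17.1, Nova:17.9, Sigma:10.8 → nearest is Mira
(-0.1, -8.7) — d to each: Fornax:11, Mira:11.1, Ursa:12.1, Delta:13.5, Nova:22.5, Sigma:14.4 → nearest is Fornax
(-13.1, -1.9) — d to each: Fornax:24, Mira:23.4, Ursa:20.5, Delta:12.8, Nova:15.7, Sigma:27.4 → nearest is Delta
(-6.4, -5.3) — d to each: Fornax:17.3, Mira:16.7, Ursa:13.8, Delta:9.4, Nova:19.1, Sigma:20.7 → nearest is Delta
1 of the 6 points has Mira as nearest.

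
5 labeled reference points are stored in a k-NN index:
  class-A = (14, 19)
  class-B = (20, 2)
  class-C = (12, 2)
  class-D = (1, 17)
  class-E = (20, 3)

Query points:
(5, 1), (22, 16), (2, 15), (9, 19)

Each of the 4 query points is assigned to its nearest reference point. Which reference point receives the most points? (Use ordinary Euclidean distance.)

class-A

(5, 1) — d² to each: class-A:405, class-B:226, class-C:50, class-D:272, class-E:229 → nearest is class-C
(22, 16) — d² to each: class-A:73, class-B:200, class-C:296, class-D:442, class-E:173 → nearest is class-A
(2, 15) — d² to each: class-A:160, class-B:493, class-C:269, class-D:5, class-E:468 → nearest is class-D
(9, 19) — d² to each: class-A:25, class-B:410, class-C:298, class-D:68, class-E:377 → nearest is class-A
Tally — class-A:2, class-C:1, class-D:1. class-A captures the most (2).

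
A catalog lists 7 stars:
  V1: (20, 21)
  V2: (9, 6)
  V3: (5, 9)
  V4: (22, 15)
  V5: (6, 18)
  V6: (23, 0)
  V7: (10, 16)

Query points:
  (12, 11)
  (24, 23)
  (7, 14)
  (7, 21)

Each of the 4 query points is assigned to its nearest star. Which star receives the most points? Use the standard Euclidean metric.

(12, 11) — d² to each: V1:164, V2:34, V3:53, V4:116, V5:85, V6:242, V7:29 → nearest is V7
(24, 23) — d² to each: V1:20, V2:514, V3:557, V4:68, V5:349, V6:530, V7:245 → nearest is V1
(7, 14) — d² to each: V1:218, V2:68, V3:29, V4:226, V5:17, V6:452, V7:13 → nearest is V7
(7, 21) — d² to each: V1:169, V2:229, V3:148, V4:261, V5:10, V6:697, V7:34 → nearest is V5
Tally — V1:1, V5:1, V7:2. V7 captures the most (2).

V7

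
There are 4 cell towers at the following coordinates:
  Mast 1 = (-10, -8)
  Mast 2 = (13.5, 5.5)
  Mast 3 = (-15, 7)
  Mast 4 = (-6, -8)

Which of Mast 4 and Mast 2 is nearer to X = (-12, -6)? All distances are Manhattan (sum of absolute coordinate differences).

Mast 4

d(X, Mast 4) = |-12−(-6)| + |-6−(-8)| = 6 + 2 = 8
d(X, Mast 2) = |-12−13.5| + |-6−5.5| = 25.5 + 11.5 = 37
8 < 37, so Mast 4 is closer.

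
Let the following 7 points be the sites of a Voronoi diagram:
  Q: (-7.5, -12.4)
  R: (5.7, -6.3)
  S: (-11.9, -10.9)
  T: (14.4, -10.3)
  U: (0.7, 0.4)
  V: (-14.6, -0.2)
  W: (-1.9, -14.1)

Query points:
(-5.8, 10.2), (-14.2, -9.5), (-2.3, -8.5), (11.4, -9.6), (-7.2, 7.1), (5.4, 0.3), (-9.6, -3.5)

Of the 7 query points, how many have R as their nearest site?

0

(-5.8, 10.2) — d² to each: Q:513.65, R:404.5, S:482.42, T:828.29, U:138.29, V:185.6, W:605.7 → nearest is U
(-14.2, -9.5) — d² to each: Q:53.3, R:406.25, S:7.25, T:818.6, U:320.02, V:86.65, W:172.45 → nearest is S
(-2.3, -8.5) — d² to each: Q:42.25, R:68.84, S:97.92, T:282.13, U:88.21, V:220.18, W:31.52 → nearest is W
(11.4, -9.6) — d² to each: Q:365.05, R:43.38, S:544.58, T:9.49, U:214.49, V:764.36, W:197.14 → nearest is T
(-7.2, 7.1) — d² to each: Q:380.34, R:345.97, S:346.09, T:769.32, U:107.3, V:108.05, W:477.53 → nearest is U
(5.4, 0.3) — d² to each: Q:327.7, R:43.65, S:424.73, T:193.36, U:22.1, V:400.25, W:260.65 → nearest is U
(-9.6, -3.5) — d² to each: Q:83.62, R:241.93, S:60.05, T:622.24, U:121.3, V:35.89, W:171.65 → nearest is V
0 of the 7 points have R as nearest.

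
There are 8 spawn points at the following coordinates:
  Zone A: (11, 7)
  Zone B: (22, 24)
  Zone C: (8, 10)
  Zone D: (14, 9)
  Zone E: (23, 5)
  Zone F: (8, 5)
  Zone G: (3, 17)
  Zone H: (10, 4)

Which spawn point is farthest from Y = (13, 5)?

Compare squared distances (the ordering matches that of the actual distances):
d²(Y, Zone A) = 4 + 4 = 8
d²(Y, Zone B) = 81 + 361 = 442
d²(Y, Zone C) = 25 + 25 = 50
d²(Y, Zone D) = 1 + 16 = 17
d²(Y, Zone E) = 100 + 0 = 100
d²(Y, Zone F) = 25 + 0 = 25
d²(Y, Zone G) = 100 + 144 = 244
d²(Y, Zone H) = 9 + 1 = 10
The largest is to Zone B.

Zone B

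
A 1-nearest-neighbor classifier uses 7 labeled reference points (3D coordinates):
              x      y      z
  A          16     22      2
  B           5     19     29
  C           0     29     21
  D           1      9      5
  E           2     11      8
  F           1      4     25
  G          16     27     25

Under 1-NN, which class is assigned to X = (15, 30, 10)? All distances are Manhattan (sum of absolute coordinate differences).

A

d(X,A) = 1 + 8 + 8 = 17
d(X,B) = 10 + 11 + 19 = 40
d(X,C) = 15 + 1 + 11 = 27
d(X,D) = 14 + 21 + 5 = 40
d(X,E) = 13 + 19 + 2 = 34
d(X,F) = 14 + 26 + 15 = 55
d(X,G) = 1 + 3 + 15 = 19
A is nearest.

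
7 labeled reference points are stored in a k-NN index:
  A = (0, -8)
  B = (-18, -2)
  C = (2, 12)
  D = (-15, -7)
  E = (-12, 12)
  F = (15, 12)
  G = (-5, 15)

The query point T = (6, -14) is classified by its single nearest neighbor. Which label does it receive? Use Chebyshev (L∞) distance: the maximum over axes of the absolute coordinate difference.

d(T,A) = max(6, 6) = 6
d(T,B) = max(24, 12) = 24
d(T,C) = max(4, 26) = 26
d(T,D) = max(21, 7) = 21
d(T,E) = max(18, 26) = 26
d(T,F) = max(9, 26) = 26
d(T,G) = max(11, 29) = 29
The smallest is to A, so T lies in the Voronoi region of A.

A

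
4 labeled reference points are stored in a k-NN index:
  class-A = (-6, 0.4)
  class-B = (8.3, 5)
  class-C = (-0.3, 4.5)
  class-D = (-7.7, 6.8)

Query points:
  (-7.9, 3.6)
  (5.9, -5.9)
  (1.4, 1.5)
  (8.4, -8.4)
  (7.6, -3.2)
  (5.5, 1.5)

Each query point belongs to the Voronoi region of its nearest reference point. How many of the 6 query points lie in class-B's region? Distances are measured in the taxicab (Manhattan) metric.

4

(-7.9, 3.6) — d to each: class-A:5.1, class-B:17.6, class-C:8.5, class-D:3.4 → nearest is class-D
(5.9, -5.9) — d to each: class-A:18.2, class-B:13.3, class-C:16.6, class-D:26.3 → nearest is class-B
(1.4, 1.5) — d to each: class-A:8.5, class-B:10.4, class-C:4.7, class-D:14.4 → nearest is class-C
(8.4, -8.4) — d to each: class-A:23.2, class-B:13.5, class-C:21.6, class-D:31.3 → nearest is class-B
(7.6, -3.2) — d to each: class-A:17.2, class-B:8.9, class-C:15.6, class-D:25.3 → nearest is class-B
(5.5, 1.5) — d to each: class-A:12.6, class-B:6.3, class-C:8.8, class-D:18.5 → nearest is class-B
4 of the 6 points have class-B as nearest.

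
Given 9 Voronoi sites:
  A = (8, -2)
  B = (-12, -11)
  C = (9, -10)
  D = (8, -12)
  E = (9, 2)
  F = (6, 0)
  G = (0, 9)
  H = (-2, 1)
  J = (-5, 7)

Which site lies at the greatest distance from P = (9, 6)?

Squared Euclidean distances:
|PA|² = 1 + 64 = 65
|PB|² = 441 + 289 = 730
|PC|² = 0 + 256 = 256
|PD|² = 1 + 324 = 325
|PE|² = 0 + 16 = 16
|PF|² = 9 + 36 = 45
|PG|² = 81 + 9 = 90
|PH|² = 121 + 25 = 146
|PJ|² = 196 + 1 = 197
The largest is to B.

B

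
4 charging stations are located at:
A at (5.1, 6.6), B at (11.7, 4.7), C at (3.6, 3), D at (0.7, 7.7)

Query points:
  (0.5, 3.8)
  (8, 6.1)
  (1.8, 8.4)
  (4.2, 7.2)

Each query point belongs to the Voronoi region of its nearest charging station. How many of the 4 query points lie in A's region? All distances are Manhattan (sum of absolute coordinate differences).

2

(0.5, 3.8) — d to each: A:7.4, B:12.1, C:3.9, D:4.1 → nearest is C
(8, 6.1) — d to each: A:3.4, B:5.1, C:7.5, D:8.9 → nearest is A
(1.8, 8.4) — d to each: A:5.1, B:13.6, C:7.2, D:1.8 → nearest is D
(4.2, 7.2) — d to each: A:1.5, B:10, C:4.8, D:4 → nearest is A
2 of the 4 points have A as nearest.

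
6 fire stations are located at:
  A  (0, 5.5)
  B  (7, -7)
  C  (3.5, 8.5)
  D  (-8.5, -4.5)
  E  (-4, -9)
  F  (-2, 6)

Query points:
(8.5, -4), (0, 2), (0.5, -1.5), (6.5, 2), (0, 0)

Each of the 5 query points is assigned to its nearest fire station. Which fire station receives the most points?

(8.5, -4) — d² to each: A:162.5, B:11.25, C:181.25, D:289.25, E:181.25, F:210.25 → nearest is B
(0, 2) — d² to each: A:12.25, B:130, C:54.5, D:114.5, E:137, F:20 → nearest is A
(0.5, -1.5) — d² to each: A:49.25, B:72.5, C:109, D:90, E:76.5, F:62.5 → nearest is A
(6.5, 2) — d² to each: A:54.5, B:81.25, C:51.25, D:267.25, E:231.25, F:88.25 → nearest is C
(0, 0) — d² to each: A:30.25, B:98, C:84.5, D:92.5, E:97, F:40 → nearest is A
Tally — A:3, B:1, C:1. A captures the most (3).

A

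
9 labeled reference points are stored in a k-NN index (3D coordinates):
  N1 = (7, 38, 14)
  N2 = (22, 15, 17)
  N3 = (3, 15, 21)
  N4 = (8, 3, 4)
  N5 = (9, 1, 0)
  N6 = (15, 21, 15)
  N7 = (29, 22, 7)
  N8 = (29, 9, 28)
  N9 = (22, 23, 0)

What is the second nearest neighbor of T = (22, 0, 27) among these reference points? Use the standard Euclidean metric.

Squared Euclidean distances:
|TN1|² = (22−7)² + (0−38)² + (27−14)² = 225 + 1444 + 169 = 1838
|TN2|² = (22−22)² + (0−15)² + (27−17)² = 0 + 225 + 100 = 325
|TN3|² = (22−3)² + (0−15)² + (27−21)² = 361 + 225 + 36 = 622
|TN4|² = (22−8)² + (0−3)² + (27−4)² = 196 + 9 + 529 = 734
|TN5|² = (22−9)² + (0−1)² + (27−0)² = 169 + 1 + 729 = 899
|TN6|² = (22−15)² + (0−21)² + (27−15)² = 49 + 441 + 144 = 634
|TN7|² = (22−29)² + (0−22)² + (27−7)² = 49 + 484 + 400 = 933
|TN8|² = (22−29)² + (0−9)² + (27−28)² = 49 + 81 + 1 = 131
|TN9|² = (22−22)² + (0−23)² + (27−0)² = 0 + 529 + 729 = 1258
Sorted ascending: N8, N2, N3, … — the second-nearest is N2.

N2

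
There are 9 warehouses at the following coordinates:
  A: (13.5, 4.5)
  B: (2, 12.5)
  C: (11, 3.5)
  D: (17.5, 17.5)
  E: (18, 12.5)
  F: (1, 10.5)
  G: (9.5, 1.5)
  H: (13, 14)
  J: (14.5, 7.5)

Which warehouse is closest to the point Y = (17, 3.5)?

Squared Euclidean distances:
|YA|² = 12.25 + 1 = 13.25
|YB|² = 225 + 81 = 306
|YC|² = 36 + 0 = 36
|YD|² = 0.25 + 196 = 196.25
|YE|² = 1 + 81 = 82
|YF|² = 256 + 49 = 305
|YG|² = 56.25 + 4 = 60.25
|YH|² = 16 + 110.25 = 126.25
|YJ|² = 6.25 + 16 = 22.25
Minimum is at A.

A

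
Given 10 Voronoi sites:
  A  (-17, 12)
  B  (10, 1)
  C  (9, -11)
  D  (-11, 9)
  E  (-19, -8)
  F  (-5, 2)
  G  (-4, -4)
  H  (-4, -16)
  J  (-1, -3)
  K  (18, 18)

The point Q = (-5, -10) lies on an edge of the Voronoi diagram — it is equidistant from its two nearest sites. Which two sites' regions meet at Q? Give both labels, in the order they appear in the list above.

Squared distances from Q to each site:
|QA|² = (-5−(-17))² + (-10−12)² = 144 + 484 = 628
|QB|² = (-5−10)² + (-10−1)² = 225 + 121 = 346
|QC|² = (-5−9)² + (-10−(-11))² = 196 + 1 = 197
|QD|² = (-5−(-11))² + (-10−9)² = 36 + 361 = 397
|QE|² = (-5−(-19))² + (-10−(-8))² = 196 + 4 = 200
|QF|² = (-5−(-5))² + (-10−2)² = 0 + 144 = 144
|QG|² = (-5−(-4))² + (-10−(-4))² = 1 + 36 = 37
|QH|² = (-5−(-4))² + (-10−(-16))² = 1 + 36 = 37
|QJ|² = (-5−(-1))² + (-10−(-3))² = 16 + 49 = 65
|QK|² = (-5−18)² + (-10−18)² = 529 + 784 = 1313
Q is equidistant from G and H (both at squared distance 37), and every other site is strictly farther — so Q lies on the G–H Voronoi edge.

G and H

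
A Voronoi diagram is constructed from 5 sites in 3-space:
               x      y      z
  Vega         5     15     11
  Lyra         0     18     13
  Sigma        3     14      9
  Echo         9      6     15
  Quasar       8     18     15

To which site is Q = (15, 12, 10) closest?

Echo

Since √ is increasing, it suffices to compare squared distances:
d²(Q, Vega) = (15−5)² + (12−15)² + (10−11)² = 100 + 9 + 1 = 110
d²(Q, Lyra) = (15−0)² + (12−18)² + (10−13)² = 225 + 36 + 9 = 270
d²(Q, Sigma) = (15−3)² + (12−14)² + (10−9)² = 144 + 4 + 1 = 149
d²(Q, Echo) = (15−9)² + (12−6)² + (10−15)² = 36 + 36 + 25 = 97
d²(Q, Quasar) = (15−8)² + (12−18)² + (10−15)² = 49 + 36 + 25 = 110
Minimum is at Echo.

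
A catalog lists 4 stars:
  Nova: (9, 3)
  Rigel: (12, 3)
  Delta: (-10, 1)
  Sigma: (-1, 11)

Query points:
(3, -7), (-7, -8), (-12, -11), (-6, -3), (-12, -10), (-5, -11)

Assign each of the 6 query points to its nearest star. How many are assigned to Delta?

5

(3, -7) — d² to each: Nova:136, Rigel:181, Delta:233, Sigma:340 → nearest is Nova
(-7, -8) — d² to each: Nova:377, Rigel:482, Delta:90, Sigma:397 → nearest is Delta
(-12, -11) — d² to each: Nova:637, Rigel:772, Delta:148, Sigma:605 → nearest is Delta
(-6, -3) — d² to each: Nova:261, Rigel:360, Delta:32, Sigma:221 → nearest is Delta
(-12, -10) — d² to each: Nova:610, Rigel:745, Delta:125, Sigma:562 → nearest is Delta
(-5, -11) — d² to each: Nova:392, Rigel:485, Delta:169, Sigma:500 → nearest is Delta
5 of the 6 points have Delta as nearest.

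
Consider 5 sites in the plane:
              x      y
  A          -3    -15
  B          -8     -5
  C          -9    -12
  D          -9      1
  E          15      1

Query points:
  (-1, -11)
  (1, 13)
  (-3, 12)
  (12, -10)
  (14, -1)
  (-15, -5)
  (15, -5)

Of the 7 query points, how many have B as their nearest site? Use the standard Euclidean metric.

(-1, -11) — d² to each: A:20, B:85, C:65, D:208, E:400 → nearest is A
(1, 13) — d² to each: A:800, B:405, C:725, D:244, E:340 → nearest is D
(-3, 12) — d² to each: A:729, B:314, C:612, D:157, E:445 → nearest is D
(12, -10) — d² to each: A:250, B:425, C:445, D:562, E:130 → nearest is E
(14, -1) — d² to each: A:485, B:500, C:650, D:533, E:5 → nearest is E
(-15, -5) — d² to each: A:244, B:49, C:85, D:72, E:936 → nearest is B
(15, -5) — d² to each: A:424, B:529, C:625, D:612, E:36 → nearest is E
1 of the 7 points has B as nearest.

1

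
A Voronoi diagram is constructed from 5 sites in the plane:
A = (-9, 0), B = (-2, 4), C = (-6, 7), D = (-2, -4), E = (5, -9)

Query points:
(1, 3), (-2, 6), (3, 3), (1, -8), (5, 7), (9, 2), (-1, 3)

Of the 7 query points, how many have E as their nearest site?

(1, 3) — d² to each: A:109, B:10, C:65, D:58, E:160 → nearest is B
(-2, 6) — d² to each: A:85, B:4, C:17, D:100, E:274 → nearest is B
(3, 3) — d² to each: A:153, B:26, C:97, D:74, E:148 → nearest is B
(1, -8) — d² to each: A:164, B:153, C:274, D:25, E:17 → nearest is E
(5, 7) — d² to each: A:245, B:58, C:121, D:170, E:256 → nearest is B
(9, 2) — d² to each: A:328, B:125, C:250, D:157, E:137 → nearest is B
(-1, 3) — d² to each: A:73, B:2, C:41, D:50, E:180 → nearest is B
1 of the 7 points has E as nearest.

1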